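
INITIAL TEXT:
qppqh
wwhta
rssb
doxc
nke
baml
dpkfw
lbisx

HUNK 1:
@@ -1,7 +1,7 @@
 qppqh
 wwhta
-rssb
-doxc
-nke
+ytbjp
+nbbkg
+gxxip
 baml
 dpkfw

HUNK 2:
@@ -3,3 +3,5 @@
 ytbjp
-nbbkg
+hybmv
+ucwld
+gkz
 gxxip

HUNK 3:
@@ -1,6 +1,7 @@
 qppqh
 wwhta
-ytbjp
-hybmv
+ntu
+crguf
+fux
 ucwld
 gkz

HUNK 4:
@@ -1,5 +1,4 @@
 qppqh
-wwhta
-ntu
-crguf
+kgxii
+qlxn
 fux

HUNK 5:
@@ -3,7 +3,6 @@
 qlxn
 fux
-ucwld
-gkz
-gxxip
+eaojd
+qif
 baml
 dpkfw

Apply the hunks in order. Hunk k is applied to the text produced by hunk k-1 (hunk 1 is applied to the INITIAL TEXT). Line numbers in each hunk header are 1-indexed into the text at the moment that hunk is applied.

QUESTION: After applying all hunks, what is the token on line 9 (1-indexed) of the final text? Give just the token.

Hunk 1: at line 1 remove [rssb,doxc,nke] add [ytbjp,nbbkg,gxxip] -> 8 lines: qppqh wwhta ytbjp nbbkg gxxip baml dpkfw lbisx
Hunk 2: at line 3 remove [nbbkg] add [hybmv,ucwld,gkz] -> 10 lines: qppqh wwhta ytbjp hybmv ucwld gkz gxxip baml dpkfw lbisx
Hunk 3: at line 1 remove [ytbjp,hybmv] add [ntu,crguf,fux] -> 11 lines: qppqh wwhta ntu crguf fux ucwld gkz gxxip baml dpkfw lbisx
Hunk 4: at line 1 remove [wwhta,ntu,crguf] add [kgxii,qlxn] -> 10 lines: qppqh kgxii qlxn fux ucwld gkz gxxip baml dpkfw lbisx
Hunk 5: at line 3 remove [ucwld,gkz,gxxip] add [eaojd,qif] -> 9 lines: qppqh kgxii qlxn fux eaojd qif baml dpkfw lbisx
Final line 9: lbisx

Answer: lbisx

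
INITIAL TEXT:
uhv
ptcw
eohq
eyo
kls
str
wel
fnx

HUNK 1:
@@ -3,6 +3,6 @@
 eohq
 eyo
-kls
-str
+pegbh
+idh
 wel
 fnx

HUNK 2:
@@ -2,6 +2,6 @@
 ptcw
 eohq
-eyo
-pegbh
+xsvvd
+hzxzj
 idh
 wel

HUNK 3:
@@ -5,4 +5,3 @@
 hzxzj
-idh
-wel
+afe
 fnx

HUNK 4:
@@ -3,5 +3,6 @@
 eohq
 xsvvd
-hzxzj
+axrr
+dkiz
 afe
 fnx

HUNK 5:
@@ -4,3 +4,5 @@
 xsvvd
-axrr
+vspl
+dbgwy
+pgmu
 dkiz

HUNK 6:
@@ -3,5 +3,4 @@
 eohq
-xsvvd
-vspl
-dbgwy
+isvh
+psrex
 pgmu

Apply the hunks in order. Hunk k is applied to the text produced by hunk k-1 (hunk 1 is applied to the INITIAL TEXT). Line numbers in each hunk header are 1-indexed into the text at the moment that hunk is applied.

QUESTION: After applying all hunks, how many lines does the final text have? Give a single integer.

Answer: 9

Derivation:
Hunk 1: at line 3 remove [kls,str] add [pegbh,idh] -> 8 lines: uhv ptcw eohq eyo pegbh idh wel fnx
Hunk 2: at line 2 remove [eyo,pegbh] add [xsvvd,hzxzj] -> 8 lines: uhv ptcw eohq xsvvd hzxzj idh wel fnx
Hunk 3: at line 5 remove [idh,wel] add [afe] -> 7 lines: uhv ptcw eohq xsvvd hzxzj afe fnx
Hunk 4: at line 3 remove [hzxzj] add [axrr,dkiz] -> 8 lines: uhv ptcw eohq xsvvd axrr dkiz afe fnx
Hunk 5: at line 4 remove [axrr] add [vspl,dbgwy,pgmu] -> 10 lines: uhv ptcw eohq xsvvd vspl dbgwy pgmu dkiz afe fnx
Hunk 6: at line 3 remove [xsvvd,vspl,dbgwy] add [isvh,psrex] -> 9 lines: uhv ptcw eohq isvh psrex pgmu dkiz afe fnx
Final line count: 9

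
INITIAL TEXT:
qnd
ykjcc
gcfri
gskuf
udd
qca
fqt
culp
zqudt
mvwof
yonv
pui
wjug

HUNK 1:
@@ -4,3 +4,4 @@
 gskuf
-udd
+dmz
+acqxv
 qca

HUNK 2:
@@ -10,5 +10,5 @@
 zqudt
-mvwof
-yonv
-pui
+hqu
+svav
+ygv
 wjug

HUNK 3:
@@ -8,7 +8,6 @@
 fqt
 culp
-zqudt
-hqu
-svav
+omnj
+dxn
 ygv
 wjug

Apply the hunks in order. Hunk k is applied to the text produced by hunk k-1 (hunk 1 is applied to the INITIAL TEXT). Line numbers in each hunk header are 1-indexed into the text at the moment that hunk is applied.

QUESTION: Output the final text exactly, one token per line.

Answer: qnd
ykjcc
gcfri
gskuf
dmz
acqxv
qca
fqt
culp
omnj
dxn
ygv
wjug

Derivation:
Hunk 1: at line 4 remove [udd] add [dmz,acqxv] -> 14 lines: qnd ykjcc gcfri gskuf dmz acqxv qca fqt culp zqudt mvwof yonv pui wjug
Hunk 2: at line 10 remove [mvwof,yonv,pui] add [hqu,svav,ygv] -> 14 lines: qnd ykjcc gcfri gskuf dmz acqxv qca fqt culp zqudt hqu svav ygv wjug
Hunk 3: at line 8 remove [zqudt,hqu,svav] add [omnj,dxn] -> 13 lines: qnd ykjcc gcfri gskuf dmz acqxv qca fqt culp omnj dxn ygv wjug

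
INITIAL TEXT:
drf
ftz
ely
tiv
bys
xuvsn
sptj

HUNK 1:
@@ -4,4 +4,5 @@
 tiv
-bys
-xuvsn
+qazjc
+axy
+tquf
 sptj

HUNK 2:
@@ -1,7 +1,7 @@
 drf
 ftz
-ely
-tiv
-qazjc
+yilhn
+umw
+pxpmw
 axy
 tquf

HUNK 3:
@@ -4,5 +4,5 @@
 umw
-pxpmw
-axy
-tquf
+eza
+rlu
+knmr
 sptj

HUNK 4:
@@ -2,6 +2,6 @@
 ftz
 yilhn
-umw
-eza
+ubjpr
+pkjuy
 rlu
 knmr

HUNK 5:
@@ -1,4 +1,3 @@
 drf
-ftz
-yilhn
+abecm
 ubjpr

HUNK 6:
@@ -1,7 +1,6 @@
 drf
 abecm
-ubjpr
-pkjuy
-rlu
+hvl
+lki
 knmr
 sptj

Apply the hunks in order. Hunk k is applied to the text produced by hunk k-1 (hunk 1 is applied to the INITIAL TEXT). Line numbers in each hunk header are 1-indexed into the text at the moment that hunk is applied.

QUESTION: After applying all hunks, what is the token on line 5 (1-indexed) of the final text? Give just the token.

Answer: knmr

Derivation:
Hunk 1: at line 4 remove [bys,xuvsn] add [qazjc,axy,tquf] -> 8 lines: drf ftz ely tiv qazjc axy tquf sptj
Hunk 2: at line 1 remove [ely,tiv,qazjc] add [yilhn,umw,pxpmw] -> 8 lines: drf ftz yilhn umw pxpmw axy tquf sptj
Hunk 3: at line 4 remove [pxpmw,axy,tquf] add [eza,rlu,knmr] -> 8 lines: drf ftz yilhn umw eza rlu knmr sptj
Hunk 4: at line 2 remove [umw,eza] add [ubjpr,pkjuy] -> 8 lines: drf ftz yilhn ubjpr pkjuy rlu knmr sptj
Hunk 5: at line 1 remove [ftz,yilhn] add [abecm] -> 7 lines: drf abecm ubjpr pkjuy rlu knmr sptj
Hunk 6: at line 1 remove [ubjpr,pkjuy,rlu] add [hvl,lki] -> 6 lines: drf abecm hvl lki knmr sptj
Final line 5: knmr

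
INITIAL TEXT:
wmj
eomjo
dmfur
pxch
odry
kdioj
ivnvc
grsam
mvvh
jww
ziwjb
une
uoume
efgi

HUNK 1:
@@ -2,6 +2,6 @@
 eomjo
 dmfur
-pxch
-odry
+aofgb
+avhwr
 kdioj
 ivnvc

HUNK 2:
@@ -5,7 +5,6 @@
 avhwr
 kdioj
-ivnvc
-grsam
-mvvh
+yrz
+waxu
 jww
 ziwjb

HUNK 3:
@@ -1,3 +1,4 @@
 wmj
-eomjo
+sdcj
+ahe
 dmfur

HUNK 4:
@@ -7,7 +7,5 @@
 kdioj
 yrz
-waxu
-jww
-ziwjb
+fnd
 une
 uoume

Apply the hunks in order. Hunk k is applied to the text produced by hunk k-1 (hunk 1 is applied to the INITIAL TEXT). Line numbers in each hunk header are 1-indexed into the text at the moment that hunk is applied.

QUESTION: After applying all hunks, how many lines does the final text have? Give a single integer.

Answer: 12

Derivation:
Hunk 1: at line 2 remove [pxch,odry] add [aofgb,avhwr] -> 14 lines: wmj eomjo dmfur aofgb avhwr kdioj ivnvc grsam mvvh jww ziwjb une uoume efgi
Hunk 2: at line 5 remove [ivnvc,grsam,mvvh] add [yrz,waxu] -> 13 lines: wmj eomjo dmfur aofgb avhwr kdioj yrz waxu jww ziwjb une uoume efgi
Hunk 3: at line 1 remove [eomjo] add [sdcj,ahe] -> 14 lines: wmj sdcj ahe dmfur aofgb avhwr kdioj yrz waxu jww ziwjb une uoume efgi
Hunk 4: at line 7 remove [waxu,jww,ziwjb] add [fnd] -> 12 lines: wmj sdcj ahe dmfur aofgb avhwr kdioj yrz fnd une uoume efgi
Final line count: 12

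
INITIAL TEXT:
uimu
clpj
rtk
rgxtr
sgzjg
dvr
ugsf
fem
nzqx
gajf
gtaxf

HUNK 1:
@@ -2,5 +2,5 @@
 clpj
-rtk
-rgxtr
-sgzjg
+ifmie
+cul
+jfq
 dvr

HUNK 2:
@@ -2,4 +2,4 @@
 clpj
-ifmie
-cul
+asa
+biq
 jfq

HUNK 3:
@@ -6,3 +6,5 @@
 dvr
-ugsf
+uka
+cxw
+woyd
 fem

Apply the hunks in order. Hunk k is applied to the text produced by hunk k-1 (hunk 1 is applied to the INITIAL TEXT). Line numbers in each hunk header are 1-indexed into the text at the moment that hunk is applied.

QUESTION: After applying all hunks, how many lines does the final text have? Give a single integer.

Hunk 1: at line 2 remove [rtk,rgxtr,sgzjg] add [ifmie,cul,jfq] -> 11 lines: uimu clpj ifmie cul jfq dvr ugsf fem nzqx gajf gtaxf
Hunk 2: at line 2 remove [ifmie,cul] add [asa,biq] -> 11 lines: uimu clpj asa biq jfq dvr ugsf fem nzqx gajf gtaxf
Hunk 3: at line 6 remove [ugsf] add [uka,cxw,woyd] -> 13 lines: uimu clpj asa biq jfq dvr uka cxw woyd fem nzqx gajf gtaxf
Final line count: 13

Answer: 13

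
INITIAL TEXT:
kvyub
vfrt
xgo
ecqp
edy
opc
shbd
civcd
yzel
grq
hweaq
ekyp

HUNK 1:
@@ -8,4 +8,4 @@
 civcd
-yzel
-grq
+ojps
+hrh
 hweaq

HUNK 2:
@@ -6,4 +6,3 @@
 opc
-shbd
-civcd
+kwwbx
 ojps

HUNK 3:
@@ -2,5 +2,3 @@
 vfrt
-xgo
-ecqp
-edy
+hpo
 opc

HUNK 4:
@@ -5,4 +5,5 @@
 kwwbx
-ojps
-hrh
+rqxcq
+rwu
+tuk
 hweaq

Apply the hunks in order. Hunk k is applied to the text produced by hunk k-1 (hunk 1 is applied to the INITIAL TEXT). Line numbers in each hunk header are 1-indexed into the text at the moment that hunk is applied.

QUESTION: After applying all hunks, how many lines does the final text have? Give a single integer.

Answer: 10

Derivation:
Hunk 1: at line 8 remove [yzel,grq] add [ojps,hrh] -> 12 lines: kvyub vfrt xgo ecqp edy opc shbd civcd ojps hrh hweaq ekyp
Hunk 2: at line 6 remove [shbd,civcd] add [kwwbx] -> 11 lines: kvyub vfrt xgo ecqp edy opc kwwbx ojps hrh hweaq ekyp
Hunk 3: at line 2 remove [xgo,ecqp,edy] add [hpo] -> 9 lines: kvyub vfrt hpo opc kwwbx ojps hrh hweaq ekyp
Hunk 4: at line 5 remove [ojps,hrh] add [rqxcq,rwu,tuk] -> 10 lines: kvyub vfrt hpo opc kwwbx rqxcq rwu tuk hweaq ekyp
Final line count: 10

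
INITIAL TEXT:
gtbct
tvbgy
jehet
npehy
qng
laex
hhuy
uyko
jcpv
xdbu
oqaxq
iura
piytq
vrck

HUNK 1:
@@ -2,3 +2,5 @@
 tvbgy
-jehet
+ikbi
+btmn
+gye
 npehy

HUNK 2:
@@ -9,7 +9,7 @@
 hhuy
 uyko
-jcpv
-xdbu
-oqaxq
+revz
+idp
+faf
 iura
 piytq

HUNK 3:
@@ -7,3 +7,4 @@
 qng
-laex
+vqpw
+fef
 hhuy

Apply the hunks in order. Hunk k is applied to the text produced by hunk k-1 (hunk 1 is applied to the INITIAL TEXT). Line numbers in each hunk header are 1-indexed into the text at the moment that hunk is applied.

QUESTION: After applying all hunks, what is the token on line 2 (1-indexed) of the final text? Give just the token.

Hunk 1: at line 2 remove [jehet] add [ikbi,btmn,gye] -> 16 lines: gtbct tvbgy ikbi btmn gye npehy qng laex hhuy uyko jcpv xdbu oqaxq iura piytq vrck
Hunk 2: at line 9 remove [jcpv,xdbu,oqaxq] add [revz,idp,faf] -> 16 lines: gtbct tvbgy ikbi btmn gye npehy qng laex hhuy uyko revz idp faf iura piytq vrck
Hunk 3: at line 7 remove [laex] add [vqpw,fef] -> 17 lines: gtbct tvbgy ikbi btmn gye npehy qng vqpw fef hhuy uyko revz idp faf iura piytq vrck
Final line 2: tvbgy

Answer: tvbgy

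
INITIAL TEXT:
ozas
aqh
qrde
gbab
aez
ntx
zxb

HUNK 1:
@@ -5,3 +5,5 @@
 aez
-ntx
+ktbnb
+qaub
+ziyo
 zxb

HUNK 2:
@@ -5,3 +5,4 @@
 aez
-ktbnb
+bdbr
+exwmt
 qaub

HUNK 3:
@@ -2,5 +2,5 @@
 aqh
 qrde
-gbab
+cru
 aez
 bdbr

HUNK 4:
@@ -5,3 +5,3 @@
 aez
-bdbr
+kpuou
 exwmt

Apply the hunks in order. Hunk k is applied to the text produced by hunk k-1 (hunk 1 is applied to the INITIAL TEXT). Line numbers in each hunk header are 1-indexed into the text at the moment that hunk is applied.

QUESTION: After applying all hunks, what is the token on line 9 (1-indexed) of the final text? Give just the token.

Answer: ziyo

Derivation:
Hunk 1: at line 5 remove [ntx] add [ktbnb,qaub,ziyo] -> 9 lines: ozas aqh qrde gbab aez ktbnb qaub ziyo zxb
Hunk 2: at line 5 remove [ktbnb] add [bdbr,exwmt] -> 10 lines: ozas aqh qrde gbab aez bdbr exwmt qaub ziyo zxb
Hunk 3: at line 2 remove [gbab] add [cru] -> 10 lines: ozas aqh qrde cru aez bdbr exwmt qaub ziyo zxb
Hunk 4: at line 5 remove [bdbr] add [kpuou] -> 10 lines: ozas aqh qrde cru aez kpuou exwmt qaub ziyo zxb
Final line 9: ziyo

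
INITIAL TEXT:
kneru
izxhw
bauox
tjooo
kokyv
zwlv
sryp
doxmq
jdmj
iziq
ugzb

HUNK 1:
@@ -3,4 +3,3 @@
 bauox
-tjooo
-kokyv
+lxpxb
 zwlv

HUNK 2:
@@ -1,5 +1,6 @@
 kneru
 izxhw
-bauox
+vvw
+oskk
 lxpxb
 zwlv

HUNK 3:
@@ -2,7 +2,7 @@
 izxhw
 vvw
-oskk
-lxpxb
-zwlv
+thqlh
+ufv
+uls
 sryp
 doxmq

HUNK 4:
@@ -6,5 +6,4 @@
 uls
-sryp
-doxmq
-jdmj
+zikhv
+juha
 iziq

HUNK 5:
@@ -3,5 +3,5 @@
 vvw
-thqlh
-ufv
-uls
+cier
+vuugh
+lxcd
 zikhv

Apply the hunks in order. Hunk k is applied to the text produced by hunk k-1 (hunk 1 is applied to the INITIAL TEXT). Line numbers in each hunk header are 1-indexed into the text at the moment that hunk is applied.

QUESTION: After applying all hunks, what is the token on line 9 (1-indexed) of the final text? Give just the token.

Answer: iziq

Derivation:
Hunk 1: at line 3 remove [tjooo,kokyv] add [lxpxb] -> 10 lines: kneru izxhw bauox lxpxb zwlv sryp doxmq jdmj iziq ugzb
Hunk 2: at line 1 remove [bauox] add [vvw,oskk] -> 11 lines: kneru izxhw vvw oskk lxpxb zwlv sryp doxmq jdmj iziq ugzb
Hunk 3: at line 2 remove [oskk,lxpxb,zwlv] add [thqlh,ufv,uls] -> 11 lines: kneru izxhw vvw thqlh ufv uls sryp doxmq jdmj iziq ugzb
Hunk 4: at line 6 remove [sryp,doxmq,jdmj] add [zikhv,juha] -> 10 lines: kneru izxhw vvw thqlh ufv uls zikhv juha iziq ugzb
Hunk 5: at line 3 remove [thqlh,ufv,uls] add [cier,vuugh,lxcd] -> 10 lines: kneru izxhw vvw cier vuugh lxcd zikhv juha iziq ugzb
Final line 9: iziq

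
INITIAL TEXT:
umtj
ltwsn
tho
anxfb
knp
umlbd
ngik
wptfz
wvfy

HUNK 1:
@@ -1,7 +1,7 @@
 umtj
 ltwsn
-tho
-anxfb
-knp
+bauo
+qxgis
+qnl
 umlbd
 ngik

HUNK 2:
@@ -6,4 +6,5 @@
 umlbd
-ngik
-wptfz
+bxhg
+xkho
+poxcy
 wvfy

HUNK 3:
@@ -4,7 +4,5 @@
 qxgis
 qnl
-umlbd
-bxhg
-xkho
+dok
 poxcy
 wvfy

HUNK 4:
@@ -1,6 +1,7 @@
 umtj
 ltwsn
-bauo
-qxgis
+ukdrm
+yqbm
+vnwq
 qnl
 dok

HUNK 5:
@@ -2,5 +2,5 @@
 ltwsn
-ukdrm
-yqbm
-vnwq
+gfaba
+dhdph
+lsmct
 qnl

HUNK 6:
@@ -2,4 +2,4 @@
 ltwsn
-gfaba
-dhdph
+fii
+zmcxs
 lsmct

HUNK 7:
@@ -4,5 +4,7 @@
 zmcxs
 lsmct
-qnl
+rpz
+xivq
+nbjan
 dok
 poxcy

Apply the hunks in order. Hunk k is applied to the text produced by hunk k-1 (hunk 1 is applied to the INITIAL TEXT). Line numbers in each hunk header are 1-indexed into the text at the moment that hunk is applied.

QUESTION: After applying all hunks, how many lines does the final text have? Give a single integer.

Answer: 11

Derivation:
Hunk 1: at line 1 remove [tho,anxfb,knp] add [bauo,qxgis,qnl] -> 9 lines: umtj ltwsn bauo qxgis qnl umlbd ngik wptfz wvfy
Hunk 2: at line 6 remove [ngik,wptfz] add [bxhg,xkho,poxcy] -> 10 lines: umtj ltwsn bauo qxgis qnl umlbd bxhg xkho poxcy wvfy
Hunk 3: at line 4 remove [umlbd,bxhg,xkho] add [dok] -> 8 lines: umtj ltwsn bauo qxgis qnl dok poxcy wvfy
Hunk 4: at line 1 remove [bauo,qxgis] add [ukdrm,yqbm,vnwq] -> 9 lines: umtj ltwsn ukdrm yqbm vnwq qnl dok poxcy wvfy
Hunk 5: at line 2 remove [ukdrm,yqbm,vnwq] add [gfaba,dhdph,lsmct] -> 9 lines: umtj ltwsn gfaba dhdph lsmct qnl dok poxcy wvfy
Hunk 6: at line 2 remove [gfaba,dhdph] add [fii,zmcxs] -> 9 lines: umtj ltwsn fii zmcxs lsmct qnl dok poxcy wvfy
Hunk 7: at line 4 remove [qnl] add [rpz,xivq,nbjan] -> 11 lines: umtj ltwsn fii zmcxs lsmct rpz xivq nbjan dok poxcy wvfy
Final line count: 11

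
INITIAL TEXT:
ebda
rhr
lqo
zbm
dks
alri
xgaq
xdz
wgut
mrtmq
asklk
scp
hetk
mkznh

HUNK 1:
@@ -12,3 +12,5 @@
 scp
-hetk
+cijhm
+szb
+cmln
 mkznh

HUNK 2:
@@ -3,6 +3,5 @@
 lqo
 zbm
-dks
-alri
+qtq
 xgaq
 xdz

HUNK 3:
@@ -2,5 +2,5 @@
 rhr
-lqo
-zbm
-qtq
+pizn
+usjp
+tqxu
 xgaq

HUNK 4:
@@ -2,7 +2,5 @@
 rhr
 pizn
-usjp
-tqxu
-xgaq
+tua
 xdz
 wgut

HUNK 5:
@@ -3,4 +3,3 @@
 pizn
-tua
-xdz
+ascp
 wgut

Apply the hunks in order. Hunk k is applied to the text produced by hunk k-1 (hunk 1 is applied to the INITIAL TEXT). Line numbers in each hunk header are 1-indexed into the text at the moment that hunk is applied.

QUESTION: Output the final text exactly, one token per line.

Hunk 1: at line 12 remove [hetk] add [cijhm,szb,cmln] -> 16 lines: ebda rhr lqo zbm dks alri xgaq xdz wgut mrtmq asklk scp cijhm szb cmln mkznh
Hunk 2: at line 3 remove [dks,alri] add [qtq] -> 15 lines: ebda rhr lqo zbm qtq xgaq xdz wgut mrtmq asklk scp cijhm szb cmln mkznh
Hunk 3: at line 2 remove [lqo,zbm,qtq] add [pizn,usjp,tqxu] -> 15 lines: ebda rhr pizn usjp tqxu xgaq xdz wgut mrtmq asklk scp cijhm szb cmln mkznh
Hunk 4: at line 2 remove [usjp,tqxu,xgaq] add [tua] -> 13 lines: ebda rhr pizn tua xdz wgut mrtmq asklk scp cijhm szb cmln mkznh
Hunk 5: at line 3 remove [tua,xdz] add [ascp] -> 12 lines: ebda rhr pizn ascp wgut mrtmq asklk scp cijhm szb cmln mkznh

Answer: ebda
rhr
pizn
ascp
wgut
mrtmq
asklk
scp
cijhm
szb
cmln
mkznh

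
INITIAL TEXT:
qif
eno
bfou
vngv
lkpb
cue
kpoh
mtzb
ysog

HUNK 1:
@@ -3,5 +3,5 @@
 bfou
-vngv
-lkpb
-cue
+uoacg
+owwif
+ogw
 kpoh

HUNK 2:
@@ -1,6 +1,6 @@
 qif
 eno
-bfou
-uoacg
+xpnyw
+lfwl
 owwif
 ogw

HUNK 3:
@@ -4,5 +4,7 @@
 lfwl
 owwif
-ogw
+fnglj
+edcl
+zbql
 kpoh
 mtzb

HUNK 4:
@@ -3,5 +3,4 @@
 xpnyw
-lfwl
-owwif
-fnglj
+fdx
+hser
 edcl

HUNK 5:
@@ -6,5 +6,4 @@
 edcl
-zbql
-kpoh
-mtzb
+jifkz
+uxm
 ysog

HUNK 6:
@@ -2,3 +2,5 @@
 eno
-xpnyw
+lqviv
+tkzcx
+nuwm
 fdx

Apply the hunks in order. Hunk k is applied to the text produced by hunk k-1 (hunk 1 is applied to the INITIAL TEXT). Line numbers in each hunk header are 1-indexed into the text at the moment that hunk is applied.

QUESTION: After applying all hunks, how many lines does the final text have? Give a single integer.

Hunk 1: at line 3 remove [vngv,lkpb,cue] add [uoacg,owwif,ogw] -> 9 lines: qif eno bfou uoacg owwif ogw kpoh mtzb ysog
Hunk 2: at line 1 remove [bfou,uoacg] add [xpnyw,lfwl] -> 9 lines: qif eno xpnyw lfwl owwif ogw kpoh mtzb ysog
Hunk 3: at line 4 remove [ogw] add [fnglj,edcl,zbql] -> 11 lines: qif eno xpnyw lfwl owwif fnglj edcl zbql kpoh mtzb ysog
Hunk 4: at line 3 remove [lfwl,owwif,fnglj] add [fdx,hser] -> 10 lines: qif eno xpnyw fdx hser edcl zbql kpoh mtzb ysog
Hunk 5: at line 6 remove [zbql,kpoh,mtzb] add [jifkz,uxm] -> 9 lines: qif eno xpnyw fdx hser edcl jifkz uxm ysog
Hunk 6: at line 2 remove [xpnyw] add [lqviv,tkzcx,nuwm] -> 11 lines: qif eno lqviv tkzcx nuwm fdx hser edcl jifkz uxm ysog
Final line count: 11

Answer: 11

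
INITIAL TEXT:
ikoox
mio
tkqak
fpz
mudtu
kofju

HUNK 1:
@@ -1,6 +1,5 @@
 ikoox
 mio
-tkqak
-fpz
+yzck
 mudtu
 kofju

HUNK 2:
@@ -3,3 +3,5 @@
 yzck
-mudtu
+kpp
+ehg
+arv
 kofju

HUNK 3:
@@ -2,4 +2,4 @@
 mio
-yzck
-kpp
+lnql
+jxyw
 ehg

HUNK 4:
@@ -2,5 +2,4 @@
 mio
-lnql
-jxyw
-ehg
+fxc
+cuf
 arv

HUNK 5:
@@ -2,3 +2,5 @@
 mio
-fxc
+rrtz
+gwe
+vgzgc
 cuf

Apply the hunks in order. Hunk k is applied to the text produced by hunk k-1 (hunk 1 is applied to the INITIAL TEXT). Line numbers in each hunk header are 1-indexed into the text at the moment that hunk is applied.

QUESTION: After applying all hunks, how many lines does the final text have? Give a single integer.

Answer: 8

Derivation:
Hunk 1: at line 1 remove [tkqak,fpz] add [yzck] -> 5 lines: ikoox mio yzck mudtu kofju
Hunk 2: at line 3 remove [mudtu] add [kpp,ehg,arv] -> 7 lines: ikoox mio yzck kpp ehg arv kofju
Hunk 3: at line 2 remove [yzck,kpp] add [lnql,jxyw] -> 7 lines: ikoox mio lnql jxyw ehg arv kofju
Hunk 4: at line 2 remove [lnql,jxyw,ehg] add [fxc,cuf] -> 6 lines: ikoox mio fxc cuf arv kofju
Hunk 5: at line 2 remove [fxc] add [rrtz,gwe,vgzgc] -> 8 lines: ikoox mio rrtz gwe vgzgc cuf arv kofju
Final line count: 8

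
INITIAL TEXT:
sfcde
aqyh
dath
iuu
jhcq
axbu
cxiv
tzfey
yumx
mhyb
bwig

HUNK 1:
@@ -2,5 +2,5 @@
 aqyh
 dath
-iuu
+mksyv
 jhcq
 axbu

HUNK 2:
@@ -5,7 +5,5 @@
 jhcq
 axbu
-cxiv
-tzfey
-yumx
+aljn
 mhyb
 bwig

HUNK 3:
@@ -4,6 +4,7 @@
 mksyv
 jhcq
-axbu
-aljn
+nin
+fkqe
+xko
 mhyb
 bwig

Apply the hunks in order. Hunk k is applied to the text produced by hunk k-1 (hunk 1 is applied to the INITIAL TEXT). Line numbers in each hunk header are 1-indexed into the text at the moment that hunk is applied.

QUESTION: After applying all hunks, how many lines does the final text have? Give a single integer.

Hunk 1: at line 2 remove [iuu] add [mksyv] -> 11 lines: sfcde aqyh dath mksyv jhcq axbu cxiv tzfey yumx mhyb bwig
Hunk 2: at line 5 remove [cxiv,tzfey,yumx] add [aljn] -> 9 lines: sfcde aqyh dath mksyv jhcq axbu aljn mhyb bwig
Hunk 3: at line 4 remove [axbu,aljn] add [nin,fkqe,xko] -> 10 lines: sfcde aqyh dath mksyv jhcq nin fkqe xko mhyb bwig
Final line count: 10

Answer: 10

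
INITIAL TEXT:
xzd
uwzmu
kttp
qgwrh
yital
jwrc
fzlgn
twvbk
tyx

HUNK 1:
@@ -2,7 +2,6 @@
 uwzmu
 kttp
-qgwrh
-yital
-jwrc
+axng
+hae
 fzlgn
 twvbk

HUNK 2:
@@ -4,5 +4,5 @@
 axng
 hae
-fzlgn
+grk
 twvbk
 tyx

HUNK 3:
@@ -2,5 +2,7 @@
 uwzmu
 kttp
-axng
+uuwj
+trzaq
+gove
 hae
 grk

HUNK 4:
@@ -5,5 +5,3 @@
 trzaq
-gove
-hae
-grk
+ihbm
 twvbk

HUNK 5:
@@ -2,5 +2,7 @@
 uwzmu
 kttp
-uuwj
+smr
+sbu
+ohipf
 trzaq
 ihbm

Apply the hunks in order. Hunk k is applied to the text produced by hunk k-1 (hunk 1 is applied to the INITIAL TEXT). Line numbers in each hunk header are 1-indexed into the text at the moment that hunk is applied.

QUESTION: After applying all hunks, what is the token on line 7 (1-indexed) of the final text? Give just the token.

Answer: trzaq

Derivation:
Hunk 1: at line 2 remove [qgwrh,yital,jwrc] add [axng,hae] -> 8 lines: xzd uwzmu kttp axng hae fzlgn twvbk tyx
Hunk 2: at line 4 remove [fzlgn] add [grk] -> 8 lines: xzd uwzmu kttp axng hae grk twvbk tyx
Hunk 3: at line 2 remove [axng] add [uuwj,trzaq,gove] -> 10 lines: xzd uwzmu kttp uuwj trzaq gove hae grk twvbk tyx
Hunk 4: at line 5 remove [gove,hae,grk] add [ihbm] -> 8 lines: xzd uwzmu kttp uuwj trzaq ihbm twvbk tyx
Hunk 5: at line 2 remove [uuwj] add [smr,sbu,ohipf] -> 10 lines: xzd uwzmu kttp smr sbu ohipf trzaq ihbm twvbk tyx
Final line 7: trzaq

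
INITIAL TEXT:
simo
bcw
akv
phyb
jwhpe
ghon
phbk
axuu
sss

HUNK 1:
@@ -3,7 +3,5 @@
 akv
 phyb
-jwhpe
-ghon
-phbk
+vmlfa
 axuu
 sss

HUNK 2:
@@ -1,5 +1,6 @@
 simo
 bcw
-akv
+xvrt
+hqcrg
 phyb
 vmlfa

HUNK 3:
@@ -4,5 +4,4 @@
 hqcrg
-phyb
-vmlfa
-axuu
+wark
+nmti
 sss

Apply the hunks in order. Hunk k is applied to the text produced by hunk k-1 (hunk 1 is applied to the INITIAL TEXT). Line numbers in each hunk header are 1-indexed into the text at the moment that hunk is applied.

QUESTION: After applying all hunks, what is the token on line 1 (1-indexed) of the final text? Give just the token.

Answer: simo

Derivation:
Hunk 1: at line 3 remove [jwhpe,ghon,phbk] add [vmlfa] -> 7 lines: simo bcw akv phyb vmlfa axuu sss
Hunk 2: at line 1 remove [akv] add [xvrt,hqcrg] -> 8 lines: simo bcw xvrt hqcrg phyb vmlfa axuu sss
Hunk 3: at line 4 remove [phyb,vmlfa,axuu] add [wark,nmti] -> 7 lines: simo bcw xvrt hqcrg wark nmti sss
Final line 1: simo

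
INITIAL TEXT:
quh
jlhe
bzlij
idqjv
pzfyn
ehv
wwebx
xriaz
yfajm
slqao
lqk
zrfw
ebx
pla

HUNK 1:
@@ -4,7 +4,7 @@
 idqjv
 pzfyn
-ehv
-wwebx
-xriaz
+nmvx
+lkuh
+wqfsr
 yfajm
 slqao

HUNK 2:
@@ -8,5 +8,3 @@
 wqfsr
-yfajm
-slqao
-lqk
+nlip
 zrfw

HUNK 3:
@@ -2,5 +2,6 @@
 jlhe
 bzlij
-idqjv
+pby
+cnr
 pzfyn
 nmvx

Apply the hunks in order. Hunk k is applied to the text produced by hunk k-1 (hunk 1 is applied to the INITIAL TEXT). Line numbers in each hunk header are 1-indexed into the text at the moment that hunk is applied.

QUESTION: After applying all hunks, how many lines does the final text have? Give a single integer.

Hunk 1: at line 4 remove [ehv,wwebx,xriaz] add [nmvx,lkuh,wqfsr] -> 14 lines: quh jlhe bzlij idqjv pzfyn nmvx lkuh wqfsr yfajm slqao lqk zrfw ebx pla
Hunk 2: at line 8 remove [yfajm,slqao,lqk] add [nlip] -> 12 lines: quh jlhe bzlij idqjv pzfyn nmvx lkuh wqfsr nlip zrfw ebx pla
Hunk 3: at line 2 remove [idqjv] add [pby,cnr] -> 13 lines: quh jlhe bzlij pby cnr pzfyn nmvx lkuh wqfsr nlip zrfw ebx pla
Final line count: 13

Answer: 13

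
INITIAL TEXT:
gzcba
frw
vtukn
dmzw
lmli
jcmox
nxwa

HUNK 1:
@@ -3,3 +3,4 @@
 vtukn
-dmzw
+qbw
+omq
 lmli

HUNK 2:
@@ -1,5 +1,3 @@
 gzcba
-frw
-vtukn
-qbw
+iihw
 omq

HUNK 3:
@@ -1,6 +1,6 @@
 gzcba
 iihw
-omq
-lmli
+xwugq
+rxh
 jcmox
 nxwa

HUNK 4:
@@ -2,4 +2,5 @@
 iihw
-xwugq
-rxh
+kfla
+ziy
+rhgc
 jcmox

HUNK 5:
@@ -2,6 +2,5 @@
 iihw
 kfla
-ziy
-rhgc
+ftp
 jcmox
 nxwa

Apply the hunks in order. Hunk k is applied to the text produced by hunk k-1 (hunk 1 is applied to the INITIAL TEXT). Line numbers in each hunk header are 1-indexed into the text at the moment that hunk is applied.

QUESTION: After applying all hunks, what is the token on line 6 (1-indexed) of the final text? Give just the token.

Answer: nxwa

Derivation:
Hunk 1: at line 3 remove [dmzw] add [qbw,omq] -> 8 lines: gzcba frw vtukn qbw omq lmli jcmox nxwa
Hunk 2: at line 1 remove [frw,vtukn,qbw] add [iihw] -> 6 lines: gzcba iihw omq lmli jcmox nxwa
Hunk 3: at line 1 remove [omq,lmli] add [xwugq,rxh] -> 6 lines: gzcba iihw xwugq rxh jcmox nxwa
Hunk 4: at line 2 remove [xwugq,rxh] add [kfla,ziy,rhgc] -> 7 lines: gzcba iihw kfla ziy rhgc jcmox nxwa
Hunk 5: at line 2 remove [ziy,rhgc] add [ftp] -> 6 lines: gzcba iihw kfla ftp jcmox nxwa
Final line 6: nxwa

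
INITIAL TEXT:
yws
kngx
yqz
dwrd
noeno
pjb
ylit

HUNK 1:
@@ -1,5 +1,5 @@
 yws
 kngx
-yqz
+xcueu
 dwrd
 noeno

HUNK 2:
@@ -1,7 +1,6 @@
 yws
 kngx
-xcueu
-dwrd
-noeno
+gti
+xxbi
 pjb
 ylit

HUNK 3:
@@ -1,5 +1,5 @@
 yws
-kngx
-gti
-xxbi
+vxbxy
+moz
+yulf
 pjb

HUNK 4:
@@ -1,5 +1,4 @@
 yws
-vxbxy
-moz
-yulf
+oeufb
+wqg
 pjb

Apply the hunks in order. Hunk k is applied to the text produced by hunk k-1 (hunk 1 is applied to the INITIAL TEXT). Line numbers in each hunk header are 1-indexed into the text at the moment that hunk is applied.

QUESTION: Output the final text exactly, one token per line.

Answer: yws
oeufb
wqg
pjb
ylit

Derivation:
Hunk 1: at line 1 remove [yqz] add [xcueu] -> 7 lines: yws kngx xcueu dwrd noeno pjb ylit
Hunk 2: at line 1 remove [xcueu,dwrd,noeno] add [gti,xxbi] -> 6 lines: yws kngx gti xxbi pjb ylit
Hunk 3: at line 1 remove [kngx,gti,xxbi] add [vxbxy,moz,yulf] -> 6 lines: yws vxbxy moz yulf pjb ylit
Hunk 4: at line 1 remove [vxbxy,moz,yulf] add [oeufb,wqg] -> 5 lines: yws oeufb wqg pjb ylit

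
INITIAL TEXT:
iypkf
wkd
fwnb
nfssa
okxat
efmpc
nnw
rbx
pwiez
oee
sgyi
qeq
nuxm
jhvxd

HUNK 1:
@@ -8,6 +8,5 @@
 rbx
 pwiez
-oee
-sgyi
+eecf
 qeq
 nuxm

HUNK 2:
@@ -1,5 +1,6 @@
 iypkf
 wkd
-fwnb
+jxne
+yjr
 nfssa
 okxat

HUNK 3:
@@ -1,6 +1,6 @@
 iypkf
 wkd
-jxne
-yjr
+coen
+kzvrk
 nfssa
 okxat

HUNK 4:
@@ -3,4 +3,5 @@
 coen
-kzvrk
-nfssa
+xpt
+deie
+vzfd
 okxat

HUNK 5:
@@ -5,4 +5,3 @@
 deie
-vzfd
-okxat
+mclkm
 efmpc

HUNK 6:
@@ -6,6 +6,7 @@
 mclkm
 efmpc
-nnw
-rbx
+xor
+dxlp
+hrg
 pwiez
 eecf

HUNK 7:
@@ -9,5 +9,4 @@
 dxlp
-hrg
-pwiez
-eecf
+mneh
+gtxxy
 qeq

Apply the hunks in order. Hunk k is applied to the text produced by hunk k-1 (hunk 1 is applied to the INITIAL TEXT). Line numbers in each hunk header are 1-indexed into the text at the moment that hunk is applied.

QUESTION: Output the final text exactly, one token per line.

Answer: iypkf
wkd
coen
xpt
deie
mclkm
efmpc
xor
dxlp
mneh
gtxxy
qeq
nuxm
jhvxd

Derivation:
Hunk 1: at line 8 remove [oee,sgyi] add [eecf] -> 13 lines: iypkf wkd fwnb nfssa okxat efmpc nnw rbx pwiez eecf qeq nuxm jhvxd
Hunk 2: at line 1 remove [fwnb] add [jxne,yjr] -> 14 lines: iypkf wkd jxne yjr nfssa okxat efmpc nnw rbx pwiez eecf qeq nuxm jhvxd
Hunk 3: at line 1 remove [jxne,yjr] add [coen,kzvrk] -> 14 lines: iypkf wkd coen kzvrk nfssa okxat efmpc nnw rbx pwiez eecf qeq nuxm jhvxd
Hunk 4: at line 3 remove [kzvrk,nfssa] add [xpt,deie,vzfd] -> 15 lines: iypkf wkd coen xpt deie vzfd okxat efmpc nnw rbx pwiez eecf qeq nuxm jhvxd
Hunk 5: at line 5 remove [vzfd,okxat] add [mclkm] -> 14 lines: iypkf wkd coen xpt deie mclkm efmpc nnw rbx pwiez eecf qeq nuxm jhvxd
Hunk 6: at line 6 remove [nnw,rbx] add [xor,dxlp,hrg] -> 15 lines: iypkf wkd coen xpt deie mclkm efmpc xor dxlp hrg pwiez eecf qeq nuxm jhvxd
Hunk 7: at line 9 remove [hrg,pwiez,eecf] add [mneh,gtxxy] -> 14 lines: iypkf wkd coen xpt deie mclkm efmpc xor dxlp mneh gtxxy qeq nuxm jhvxd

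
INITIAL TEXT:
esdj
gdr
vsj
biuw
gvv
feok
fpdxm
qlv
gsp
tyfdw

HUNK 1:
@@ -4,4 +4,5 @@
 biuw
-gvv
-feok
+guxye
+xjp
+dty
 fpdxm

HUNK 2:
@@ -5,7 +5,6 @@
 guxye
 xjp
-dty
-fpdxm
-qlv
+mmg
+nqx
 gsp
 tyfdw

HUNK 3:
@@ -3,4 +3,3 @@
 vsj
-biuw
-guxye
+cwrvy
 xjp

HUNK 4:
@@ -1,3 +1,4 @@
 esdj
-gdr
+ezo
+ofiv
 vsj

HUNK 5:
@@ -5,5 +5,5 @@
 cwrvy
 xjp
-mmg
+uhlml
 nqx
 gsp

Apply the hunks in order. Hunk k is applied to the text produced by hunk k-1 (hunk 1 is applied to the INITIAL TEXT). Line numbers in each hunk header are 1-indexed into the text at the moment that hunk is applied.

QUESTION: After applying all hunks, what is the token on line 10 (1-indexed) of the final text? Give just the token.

Answer: tyfdw

Derivation:
Hunk 1: at line 4 remove [gvv,feok] add [guxye,xjp,dty] -> 11 lines: esdj gdr vsj biuw guxye xjp dty fpdxm qlv gsp tyfdw
Hunk 2: at line 5 remove [dty,fpdxm,qlv] add [mmg,nqx] -> 10 lines: esdj gdr vsj biuw guxye xjp mmg nqx gsp tyfdw
Hunk 3: at line 3 remove [biuw,guxye] add [cwrvy] -> 9 lines: esdj gdr vsj cwrvy xjp mmg nqx gsp tyfdw
Hunk 4: at line 1 remove [gdr] add [ezo,ofiv] -> 10 lines: esdj ezo ofiv vsj cwrvy xjp mmg nqx gsp tyfdw
Hunk 5: at line 5 remove [mmg] add [uhlml] -> 10 lines: esdj ezo ofiv vsj cwrvy xjp uhlml nqx gsp tyfdw
Final line 10: tyfdw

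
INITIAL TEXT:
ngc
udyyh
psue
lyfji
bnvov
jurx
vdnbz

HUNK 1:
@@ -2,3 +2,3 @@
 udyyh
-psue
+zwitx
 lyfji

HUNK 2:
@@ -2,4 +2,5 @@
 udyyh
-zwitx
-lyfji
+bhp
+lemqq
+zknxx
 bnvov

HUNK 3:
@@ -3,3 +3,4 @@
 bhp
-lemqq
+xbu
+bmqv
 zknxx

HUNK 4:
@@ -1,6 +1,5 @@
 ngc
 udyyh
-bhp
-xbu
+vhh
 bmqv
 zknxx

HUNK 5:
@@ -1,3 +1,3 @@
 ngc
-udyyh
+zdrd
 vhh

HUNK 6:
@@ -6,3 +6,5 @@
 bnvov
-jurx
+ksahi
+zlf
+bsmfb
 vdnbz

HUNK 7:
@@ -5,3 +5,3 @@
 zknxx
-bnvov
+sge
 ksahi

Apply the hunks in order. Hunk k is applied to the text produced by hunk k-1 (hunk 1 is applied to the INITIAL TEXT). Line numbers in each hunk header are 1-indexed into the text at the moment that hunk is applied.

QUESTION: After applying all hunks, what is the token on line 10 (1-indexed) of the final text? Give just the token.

Answer: vdnbz

Derivation:
Hunk 1: at line 2 remove [psue] add [zwitx] -> 7 lines: ngc udyyh zwitx lyfji bnvov jurx vdnbz
Hunk 2: at line 2 remove [zwitx,lyfji] add [bhp,lemqq,zknxx] -> 8 lines: ngc udyyh bhp lemqq zknxx bnvov jurx vdnbz
Hunk 3: at line 3 remove [lemqq] add [xbu,bmqv] -> 9 lines: ngc udyyh bhp xbu bmqv zknxx bnvov jurx vdnbz
Hunk 4: at line 1 remove [bhp,xbu] add [vhh] -> 8 lines: ngc udyyh vhh bmqv zknxx bnvov jurx vdnbz
Hunk 5: at line 1 remove [udyyh] add [zdrd] -> 8 lines: ngc zdrd vhh bmqv zknxx bnvov jurx vdnbz
Hunk 6: at line 6 remove [jurx] add [ksahi,zlf,bsmfb] -> 10 lines: ngc zdrd vhh bmqv zknxx bnvov ksahi zlf bsmfb vdnbz
Hunk 7: at line 5 remove [bnvov] add [sge] -> 10 lines: ngc zdrd vhh bmqv zknxx sge ksahi zlf bsmfb vdnbz
Final line 10: vdnbz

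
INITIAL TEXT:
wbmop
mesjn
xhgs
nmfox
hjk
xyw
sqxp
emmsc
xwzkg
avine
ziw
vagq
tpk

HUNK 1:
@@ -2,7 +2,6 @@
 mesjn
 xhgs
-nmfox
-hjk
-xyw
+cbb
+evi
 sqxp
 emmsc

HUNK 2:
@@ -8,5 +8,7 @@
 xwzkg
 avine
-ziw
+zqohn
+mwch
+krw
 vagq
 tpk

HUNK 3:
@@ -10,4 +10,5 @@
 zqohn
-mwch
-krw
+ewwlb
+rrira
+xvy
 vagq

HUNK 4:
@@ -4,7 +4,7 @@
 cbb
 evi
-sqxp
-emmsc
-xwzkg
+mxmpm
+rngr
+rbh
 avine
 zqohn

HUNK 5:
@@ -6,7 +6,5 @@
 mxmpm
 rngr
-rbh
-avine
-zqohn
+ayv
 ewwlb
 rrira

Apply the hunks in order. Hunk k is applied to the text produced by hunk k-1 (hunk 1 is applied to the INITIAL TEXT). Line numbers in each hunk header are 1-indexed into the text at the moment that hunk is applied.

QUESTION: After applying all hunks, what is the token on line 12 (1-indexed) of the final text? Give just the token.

Hunk 1: at line 2 remove [nmfox,hjk,xyw] add [cbb,evi] -> 12 lines: wbmop mesjn xhgs cbb evi sqxp emmsc xwzkg avine ziw vagq tpk
Hunk 2: at line 8 remove [ziw] add [zqohn,mwch,krw] -> 14 lines: wbmop mesjn xhgs cbb evi sqxp emmsc xwzkg avine zqohn mwch krw vagq tpk
Hunk 3: at line 10 remove [mwch,krw] add [ewwlb,rrira,xvy] -> 15 lines: wbmop mesjn xhgs cbb evi sqxp emmsc xwzkg avine zqohn ewwlb rrira xvy vagq tpk
Hunk 4: at line 4 remove [sqxp,emmsc,xwzkg] add [mxmpm,rngr,rbh] -> 15 lines: wbmop mesjn xhgs cbb evi mxmpm rngr rbh avine zqohn ewwlb rrira xvy vagq tpk
Hunk 5: at line 6 remove [rbh,avine,zqohn] add [ayv] -> 13 lines: wbmop mesjn xhgs cbb evi mxmpm rngr ayv ewwlb rrira xvy vagq tpk
Final line 12: vagq

Answer: vagq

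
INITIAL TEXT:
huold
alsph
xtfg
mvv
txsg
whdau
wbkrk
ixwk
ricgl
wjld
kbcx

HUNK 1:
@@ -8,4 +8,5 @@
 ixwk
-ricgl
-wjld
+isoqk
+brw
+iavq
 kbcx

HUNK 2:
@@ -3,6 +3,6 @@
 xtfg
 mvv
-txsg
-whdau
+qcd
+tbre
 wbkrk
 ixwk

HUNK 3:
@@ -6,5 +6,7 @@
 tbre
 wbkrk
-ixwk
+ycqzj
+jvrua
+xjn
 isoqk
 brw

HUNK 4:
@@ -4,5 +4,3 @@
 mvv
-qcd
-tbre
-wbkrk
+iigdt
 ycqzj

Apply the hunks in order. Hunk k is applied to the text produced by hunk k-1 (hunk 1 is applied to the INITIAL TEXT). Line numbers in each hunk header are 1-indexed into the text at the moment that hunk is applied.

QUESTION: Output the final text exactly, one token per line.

Hunk 1: at line 8 remove [ricgl,wjld] add [isoqk,brw,iavq] -> 12 lines: huold alsph xtfg mvv txsg whdau wbkrk ixwk isoqk brw iavq kbcx
Hunk 2: at line 3 remove [txsg,whdau] add [qcd,tbre] -> 12 lines: huold alsph xtfg mvv qcd tbre wbkrk ixwk isoqk brw iavq kbcx
Hunk 3: at line 6 remove [ixwk] add [ycqzj,jvrua,xjn] -> 14 lines: huold alsph xtfg mvv qcd tbre wbkrk ycqzj jvrua xjn isoqk brw iavq kbcx
Hunk 4: at line 4 remove [qcd,tbre,wbkrk] add [iigdt] -> 12 lines: huold alsph xtfg mvv iigdt ycqzj jvrua xjn isoqk brw iavq kbcx

Answer: huold
alsph
xtfg
mvv
iigdt
ycqzj
jvrua
xjn
isoqk
brw
iavq
kbcx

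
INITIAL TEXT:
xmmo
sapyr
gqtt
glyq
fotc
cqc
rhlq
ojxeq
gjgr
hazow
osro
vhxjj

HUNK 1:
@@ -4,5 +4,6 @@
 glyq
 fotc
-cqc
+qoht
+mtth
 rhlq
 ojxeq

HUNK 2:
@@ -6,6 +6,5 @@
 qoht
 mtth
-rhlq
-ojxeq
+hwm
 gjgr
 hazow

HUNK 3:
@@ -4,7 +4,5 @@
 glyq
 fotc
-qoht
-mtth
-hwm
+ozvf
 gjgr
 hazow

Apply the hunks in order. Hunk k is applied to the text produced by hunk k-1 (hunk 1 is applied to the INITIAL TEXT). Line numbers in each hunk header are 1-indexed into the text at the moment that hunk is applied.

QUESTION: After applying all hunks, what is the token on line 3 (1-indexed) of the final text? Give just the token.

Answer: gqtt

Derivation:
Hunk 1: at line 4 remove [cqc] add [qoht,mtth] -> 13 lines: xmmo sapyr gqtt glyq fotc qoht mtth rhlq ojxeq gjgr hazow osro vhxjj
Hunk 2: at line 6 remove [rhlq,ojxeq] add [hwm] -> 12 lines: xmmo sapyr gqtt glyq fotc qoht mtth hwm gjgr hazow osro vhxjj
Hunk 3: at line 4 remove [qoht,mtth,hwm] add [ozvf] -> 10 lines: xmmo sapyr gqtt glyq fotc ozvf gjgr hazow osro vhxjj
Final line 3: gqtt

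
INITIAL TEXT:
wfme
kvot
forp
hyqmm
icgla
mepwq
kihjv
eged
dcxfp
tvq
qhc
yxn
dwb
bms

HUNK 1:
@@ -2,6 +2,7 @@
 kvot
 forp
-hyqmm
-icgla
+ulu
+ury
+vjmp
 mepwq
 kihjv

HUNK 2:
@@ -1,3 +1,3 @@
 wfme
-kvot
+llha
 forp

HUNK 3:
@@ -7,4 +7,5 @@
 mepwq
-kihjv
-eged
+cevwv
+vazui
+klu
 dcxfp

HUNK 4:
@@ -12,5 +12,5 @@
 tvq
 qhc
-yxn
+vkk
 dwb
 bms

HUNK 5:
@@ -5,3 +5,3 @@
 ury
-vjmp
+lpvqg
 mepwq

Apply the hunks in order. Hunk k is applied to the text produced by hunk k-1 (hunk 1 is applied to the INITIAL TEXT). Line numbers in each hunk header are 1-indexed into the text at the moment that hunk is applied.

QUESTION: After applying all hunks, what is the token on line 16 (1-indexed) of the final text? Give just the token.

Hunk 1: at line 2 remove [hyqmm,icgla] add [ulu,ury,vjmp] -> 15 lines: wfme kvot forp ulu ury vjmp mepwq kihjv eged dcxfp tvq qhc yxn dwb bms
Hunk 2: at line 1 remove [kvot] add [llha] -> 15 lines: wfme llha forp ulu ury vjmp mepwq kihjv eged dcxfp tvq qhc yxn dwb bms
Hunk 3: at line 7 remove [kihjv,eged] add [cevwv,vazui,klu] -> 16 lines: wfme llha forp ulu ury vjmp mepwq cevwv vazui klu dcxfp tvq qhc yxn dwb bms
Hunk 4: at line 12 remove [yxn] add [vkk] -> 16 lines: wfme llha forp ulu ury vjmp mepwq cevwv vazui klu dcxfp tvq qhc vkk dwb bms
Hunk 5: at line 5 remove [vjmp] add [lpvqg] -> 16 lines: wfme llha forp ulu ury lpvqg mepwq cevwv vazui klu dcxfp tvq qhc vkk dwb bms
Final line 16: bms

Answer: bms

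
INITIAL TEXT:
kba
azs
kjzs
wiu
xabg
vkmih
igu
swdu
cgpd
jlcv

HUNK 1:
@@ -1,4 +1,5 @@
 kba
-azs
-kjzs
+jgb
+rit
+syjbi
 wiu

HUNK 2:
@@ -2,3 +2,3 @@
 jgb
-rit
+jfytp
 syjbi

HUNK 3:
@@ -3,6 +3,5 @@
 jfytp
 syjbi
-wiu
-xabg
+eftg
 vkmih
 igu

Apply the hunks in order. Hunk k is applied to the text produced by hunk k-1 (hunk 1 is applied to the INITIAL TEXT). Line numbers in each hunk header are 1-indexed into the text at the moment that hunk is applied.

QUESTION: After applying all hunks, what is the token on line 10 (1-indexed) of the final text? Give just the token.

Answer: jlcv

Derivation:
Hunk 1: at line 1 remove [azs,kjzs] add [jgb,rit,syjbi] -> 11 lines: kba jgb rit syjbi wiu xabg vkmih igu swdu cgpd jlcv
Hunk 2: at line 2 remove [rit] add [jfytp] -> 11 lines: kba jgb jfytp syjbi wiu xabg vkmih igu swdu cgpd jlcv
Hunk 3: at line 3 remove [wiu,xabg] add [eftg] -> 10 lines: kba jgb jfytp syjbi eftg vkmih igu swdu cgpd jlcv
Final line 10: jlcv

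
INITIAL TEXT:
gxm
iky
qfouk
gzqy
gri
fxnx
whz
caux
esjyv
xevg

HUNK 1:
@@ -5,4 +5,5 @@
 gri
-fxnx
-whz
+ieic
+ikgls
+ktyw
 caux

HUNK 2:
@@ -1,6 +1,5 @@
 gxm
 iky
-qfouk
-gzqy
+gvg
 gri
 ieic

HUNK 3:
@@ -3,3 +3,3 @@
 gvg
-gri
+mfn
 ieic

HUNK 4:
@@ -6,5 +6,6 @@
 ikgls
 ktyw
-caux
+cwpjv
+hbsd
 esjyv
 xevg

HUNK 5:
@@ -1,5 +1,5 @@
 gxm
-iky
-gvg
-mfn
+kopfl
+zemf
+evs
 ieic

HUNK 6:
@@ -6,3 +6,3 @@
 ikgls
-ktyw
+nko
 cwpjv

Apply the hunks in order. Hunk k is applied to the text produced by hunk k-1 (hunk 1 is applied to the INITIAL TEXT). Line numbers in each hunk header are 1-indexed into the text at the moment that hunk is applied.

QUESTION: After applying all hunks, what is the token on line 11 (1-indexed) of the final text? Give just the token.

Hunk 1: at line 5 remove [fxnx,whz] add [ieic,ikgls,ktyw] -> 11 lines: gxm iky qfouk gzqy gri ieic ikgls ktyw caux esjyv xevg
Hunk 2: at line 1 remove [qfouk,gzqy] add [gvg] -> 10 lines: gxm iky gvg gri ieic ikgls ktyw caux esjyv xevg
Hunk 3: at line 3 remove [gri] add [mfn] -> 10 lines: gxm iky gvg mfn ieic ikgls ktyw caux esjyv xevg
Hunk 4: at line 6 remove [caux] add [cwpjv,hbsd] -> 11 lines: gxm iky gvg mfn ieic ikgls ktyw cwpjv hbsd esjyv xevg
Hunk 5: at line 1 remove [iky,gvg,mfn] add [kopfl,zemf,evs] -> 11 lines: gxm kopfl zemf evs ieic ikgls ktyw cwpjv hbsd esjyv xevg
Hunk 6: at line 6 remove [ktyw] add [nko] -> 11 lines: gxm kopfl zemf evs ieic ikgls nko cwpjv hbsd esjyv xevg
Final line 11: xevg

Answer: xevg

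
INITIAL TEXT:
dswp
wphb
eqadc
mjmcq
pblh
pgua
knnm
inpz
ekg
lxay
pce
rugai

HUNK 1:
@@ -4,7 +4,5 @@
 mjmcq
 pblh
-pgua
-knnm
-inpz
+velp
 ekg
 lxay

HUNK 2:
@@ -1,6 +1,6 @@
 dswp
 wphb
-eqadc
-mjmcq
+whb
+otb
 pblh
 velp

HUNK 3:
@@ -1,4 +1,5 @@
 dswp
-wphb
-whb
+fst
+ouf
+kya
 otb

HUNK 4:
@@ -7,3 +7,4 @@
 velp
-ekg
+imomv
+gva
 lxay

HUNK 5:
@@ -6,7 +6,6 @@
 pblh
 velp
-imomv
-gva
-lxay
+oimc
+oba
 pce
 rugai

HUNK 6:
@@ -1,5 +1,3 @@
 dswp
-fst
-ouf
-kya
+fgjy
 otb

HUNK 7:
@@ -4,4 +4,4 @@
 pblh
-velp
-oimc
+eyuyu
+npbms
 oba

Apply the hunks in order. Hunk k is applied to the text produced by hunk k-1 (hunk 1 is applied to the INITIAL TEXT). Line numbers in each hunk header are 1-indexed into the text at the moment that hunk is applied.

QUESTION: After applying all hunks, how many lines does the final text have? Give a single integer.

Answer: 9

Derivation:
Hunk 1: at line 4 remove [pgua,knnm,inpz] add [velp] -> 10 lines: dswp wphb eqadc mjmcq pblh velp ekg lxay pce rugai
Hunk 2: at line 1 remove [eqadc,mjmcq] add [whb,otb] -> 10 lines: dswp wphb whb otb pblh velp ekg lxay pce rugai
Hunk 3: at line 1 remove [wphb,whb] add [fst,ouf,kya] -> 11 lines: dswp fst ouf kya otb pblh velp ekg lxay pce rugai
Hunk 4: at line 7 remove [ekg] add [imomv,gva] -> 12 lines: dswp fst ouf kya otb pblh velp imomv gva lxay pce rugai
Hunk 5: at line 6 remove [imomv,gva,lxay] add [oimc,oba] -> 11 lines: dswp fst ouf kya otb pblh velp oimc oba pce rugai
Hunk 6: at line 1 remove [fst,ouf,kya] add [fgjy] -> 9 lines: dswp fgjy otb pblh velp oimc oba pce rugai
Hunk 7: at line 4 remove [velp,oimc] add [eyuyu,npbms] -> 9 lines: dswp fgjy otb pblh eyuyu npbms oba pce rugai
Final line count: 9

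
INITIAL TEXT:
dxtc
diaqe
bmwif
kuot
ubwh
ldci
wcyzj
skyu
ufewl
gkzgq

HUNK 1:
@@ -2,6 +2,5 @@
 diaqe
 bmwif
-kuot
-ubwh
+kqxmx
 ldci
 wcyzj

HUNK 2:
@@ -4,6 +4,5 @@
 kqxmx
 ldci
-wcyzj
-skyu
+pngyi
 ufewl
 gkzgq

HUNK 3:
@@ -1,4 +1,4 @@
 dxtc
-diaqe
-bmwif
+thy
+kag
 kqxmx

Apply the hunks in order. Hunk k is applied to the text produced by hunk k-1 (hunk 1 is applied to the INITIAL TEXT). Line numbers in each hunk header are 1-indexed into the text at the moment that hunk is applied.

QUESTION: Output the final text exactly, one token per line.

Hunk 1: at line 2 remove [kuot,ubwh] add [kqxmx] -> 9 lines: dxtc diaqe bmwif kqxmx ldci wcyzj skyu ufewl gkzgq
Hunk 2: at line 4 remove [wcyzj,skyu] add [pngyi] -> 8 lines: dxtc diaqe bmwif kqxmx ldci pngyi ufewl gkzgq
Hunk 3: at line 1 remove [diaqe,bmwif] add [thy,kag] -> 8 lines: dxtc thy kag kqxmx ldci pngyi ufewl gkzgq

Answer: dxtc
thy
kag
kqxmx
ldci
pngyi
ufewl
gkzgq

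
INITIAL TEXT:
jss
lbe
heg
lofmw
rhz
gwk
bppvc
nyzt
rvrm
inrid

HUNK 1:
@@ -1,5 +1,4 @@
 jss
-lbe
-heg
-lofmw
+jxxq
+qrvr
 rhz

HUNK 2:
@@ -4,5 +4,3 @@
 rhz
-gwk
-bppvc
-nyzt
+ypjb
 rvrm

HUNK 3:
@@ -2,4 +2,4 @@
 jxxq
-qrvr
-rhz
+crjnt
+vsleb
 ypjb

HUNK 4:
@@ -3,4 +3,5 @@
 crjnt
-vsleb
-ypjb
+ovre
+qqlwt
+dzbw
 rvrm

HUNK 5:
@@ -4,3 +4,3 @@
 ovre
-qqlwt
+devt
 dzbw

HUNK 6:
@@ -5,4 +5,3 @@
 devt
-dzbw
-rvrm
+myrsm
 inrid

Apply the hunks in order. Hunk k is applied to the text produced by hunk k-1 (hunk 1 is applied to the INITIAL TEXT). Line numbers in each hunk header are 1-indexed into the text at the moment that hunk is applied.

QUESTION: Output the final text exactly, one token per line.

Hunk 1: at line 1 remove [lbe,heg,lofmw] add [jxxq,qrvr] -> 9 lines: jss jxxq qrvr rhz gwk bppvc nyzt rvrm inrid
Hunk 2: at line 4 remove [gwk,bppvc,nyzt] add [ypjb] -> 7 lines: jss jxxq qrvr rhz ypjb rvrm inrid
Hunk 3: at line 2 remove [qrvr,rhz] add [crjnt,vsleb] -> 7 lines: jss jxxq crjnt vsleb ypjb rvrm inrid
Hunk 4: at line 3 remove [vsleb,ypjb] add [ovre,qqlwt,dzbw] -> 8 lines: jss jxxq crjnt ovre qqlwt dzbw rvrm inrid
Hunk 5: at line 4 remove [qqlwt] add [devt] -> 8 lines: jss jxxq crjnt ovre devt dzbw rvrm inrid
Hunk 6: at line 5 remove [dzbw,rvrm] add [myrsm] -> 7 lines: jss jxxq crjnt ovre devt myrsm inrid

Answer: jss
jxxq
crjnt
ovre
devt
myrsm
inrid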